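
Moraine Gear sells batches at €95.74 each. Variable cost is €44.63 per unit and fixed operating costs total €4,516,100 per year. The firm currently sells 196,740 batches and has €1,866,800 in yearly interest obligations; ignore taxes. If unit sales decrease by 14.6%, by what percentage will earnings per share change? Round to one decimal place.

At 196,740 units, contribution = 196,740 × €51.11 = €10,055,381.40.
Operating income = contribution − fixed costs = €10,055,381.40 − €4,516,100 = €5,539,281.40.
Interest = €1,866,800.00, so EBIT − I = €3,672,481.40.
Degree of combined leverage = contribution ÷ (EBIT − I) = €10,055,381.40 ÷ €3,672,481.40 = 2.7380.
%ΔEPS = DCL × %ΔSales = 2.7380 × -14.6% = -40.0%.

-40.0%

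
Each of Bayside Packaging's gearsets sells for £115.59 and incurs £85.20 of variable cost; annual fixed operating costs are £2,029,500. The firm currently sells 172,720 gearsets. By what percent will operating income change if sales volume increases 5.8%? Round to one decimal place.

+9.5%

Contribution at this volume is 172,720 × £30.39 = £5,248,960.80.
Operating income = contribution − fixed costs = £5,248,960.80 − £2,029,500 = £3,219,460.80.
So DOL = total CM / EBIT = £5,248,960.80 / £3,219,460.80 = 1.6304.
%ΔEBIT = DOL × %ΔSales = 1.6304 × +5.8% = +9.5%.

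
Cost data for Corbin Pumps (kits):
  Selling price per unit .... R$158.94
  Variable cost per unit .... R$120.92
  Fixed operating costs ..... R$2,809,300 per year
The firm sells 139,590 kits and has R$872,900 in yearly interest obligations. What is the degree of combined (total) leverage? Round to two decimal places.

Contribution at this volume is 139,590 × R$38.02 = R$5,307,211.80.
Operating income = contribution − fixed costs = R$5,307,211.80 − R$2,809,300 = R$2,497,911.80. Interest = R$872,900.00, so EBIT − I = R$1,625,011.80.
DCL = contribution ÷ (EBIT − I) = R$5,307,211.80 ÷ R$1,625,011.80 = 3.2660.

3.27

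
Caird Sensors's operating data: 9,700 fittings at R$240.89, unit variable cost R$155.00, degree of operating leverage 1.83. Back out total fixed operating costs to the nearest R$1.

Contribution at this volume is 9,700 × R$85.89 = R$833,133.00.
DOL = contribution / EBIT, so EBIT = R$833,133.00 / 1.83 = R$455,263.93.
And FC = contribution − EBIT = R$833,133.00 − R$455,263.93 = R$377,869.

R$377,869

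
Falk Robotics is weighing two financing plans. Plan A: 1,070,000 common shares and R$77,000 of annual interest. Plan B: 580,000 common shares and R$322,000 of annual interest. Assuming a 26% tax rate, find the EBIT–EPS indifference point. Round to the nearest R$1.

At indifference, (EBIT − 77,000)(1 − t)/1,070,000 = (EBIT − 322,000)(1 − t)/580,000.
Cancelling (1 − t) and cross-multiplying: 580,000·(EBIT − 77,000) = 1,070,000·(EBIT − 322,000).
EBIT × (1,070,000 − 580,000) = 322,000 × 1,070,000 − 77,000 × 580,000 = 299,880,000,000, so EBIT = 299,880,000,000 ÷ 490,000 = 612,000.00.

R$612,000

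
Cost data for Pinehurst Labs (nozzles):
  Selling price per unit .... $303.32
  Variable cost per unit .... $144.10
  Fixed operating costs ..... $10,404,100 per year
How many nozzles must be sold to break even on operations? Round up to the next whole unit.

Contribution margin per unit = $303.32 − $144.10 = $159.22.
Break-even Q = $10,404,100 / $159.22 = 65,344.18 → 65,345 nozzles.

65,345 nozzles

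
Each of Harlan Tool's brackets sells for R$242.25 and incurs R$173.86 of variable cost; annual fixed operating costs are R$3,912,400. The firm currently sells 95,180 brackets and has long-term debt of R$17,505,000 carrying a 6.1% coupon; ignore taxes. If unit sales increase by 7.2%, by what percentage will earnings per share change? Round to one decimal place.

Contribution at this volume is 95,180 × R$68.39 = R$6,509,360.20.
EBIT = R$6,509,360.20 − R$3,912,400 = R$2,596,960.20.
Interest = R$1,067,805.00, so EBIT − I = R$1,529,155.20.
DCL = total CM / (EBIT − I) = R$6,509,360.20 / R$1,529,155.20 = 4.2568.
%ΔEPS = DCL × %ΔSales = 4.2568 × +7.2% = +30.6%.

+30.6%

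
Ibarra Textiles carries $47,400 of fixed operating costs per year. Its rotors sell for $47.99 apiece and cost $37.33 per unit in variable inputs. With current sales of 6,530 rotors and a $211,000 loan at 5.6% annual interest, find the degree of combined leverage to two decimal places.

6.70

Total contribution margin = 6,530 × $10.66 = $69,609.80.
Subtracting fixed costs: EBIT = $69,609.80 − $47,400 = $22,209.80. Interest = $11,816.00, so EBIT − I = $10,393.80.
Degree of total leverage = total CM / (EBIT − interest) = $69,609.80 / $10,393.80 = 6.6972.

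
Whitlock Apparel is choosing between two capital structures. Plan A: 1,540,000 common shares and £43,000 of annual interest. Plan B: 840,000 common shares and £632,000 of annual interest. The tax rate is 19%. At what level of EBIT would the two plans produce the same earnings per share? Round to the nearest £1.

£1,338,800

Set EPS_A = EPS_B: (EBIT − £43,000)(1 − 0.19) ÷ 1,540,000 = (EBIT − £632,000)(1 − 0.19) ÷ 840,000.
Cancelling (1 − t) and cross-multiplying: 840,000·(EBIT − 43,000) = 1,540,000·(EBIT − 632,000).
EBIT × (1,540,000 − 840,000) = 632,000 × 1,540,000 − 43,000 × 840,000 = 937,160,000,000, so EBIT = 937,160,000,000 ÷ 700,000 = 1,338,800.00.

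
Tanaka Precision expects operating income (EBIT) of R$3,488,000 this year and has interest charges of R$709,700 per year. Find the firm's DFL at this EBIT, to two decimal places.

Interest = R$709,700.00.
DFL = EBIT ÷ (EBIT − I) = R$3,488,000 ÷ (R$3,488,000 − R$709,700.00) = R$3,488,000 ÷ R$2,778,300.00 = 1.2554.

1.26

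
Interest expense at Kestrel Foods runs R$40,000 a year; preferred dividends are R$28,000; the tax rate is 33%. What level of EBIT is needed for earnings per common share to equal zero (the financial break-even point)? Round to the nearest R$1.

R$81,791

Grossing the preferred dividend up to pre-tax terms: R$28,000 / (1 − 0.33) = R$41,791.04.
EPS = 0 when EBIT covers interest plus the pre-tax preferred burden: R$40,000 + R$41,791.04 = R$81,791.04.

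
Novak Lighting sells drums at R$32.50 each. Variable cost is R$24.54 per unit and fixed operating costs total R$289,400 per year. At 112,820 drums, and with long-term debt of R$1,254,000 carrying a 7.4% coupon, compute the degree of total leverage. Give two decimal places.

Total contribution margin = 112,820 × R$7.96 = R$898,047.20.
Operating income = contribution − fixed costs = R$898,047.20 − R$289,400 = R$608,647.20. Interest = R$92,796.00, so EBIT − I = R$515,851.20.
Degree of total leverage = total CM / (EBIT − interest) = R$898,047.20 / R$515,851.20 = 1.7409.

1.74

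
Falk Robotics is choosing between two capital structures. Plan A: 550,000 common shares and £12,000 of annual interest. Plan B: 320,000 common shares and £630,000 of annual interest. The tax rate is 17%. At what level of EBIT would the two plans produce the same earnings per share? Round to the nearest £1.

Set EPS_A = EPS_B: (EBIT − £12,000)(1 − 0.17) ÷ 550,000 = (EBIT − £630,000)(1 − 0.17) ÷ 320,000.
The (1 − t) factor cancels: (EBIT − 12,000) × 320,000 = (EBIT − 630,000) × 550,000.
Solving, EBIT = (630,000·550,000 − 12,000·320,000) / (550,000 − 320,000) = 342,660,000,000 / 230,000 = 1,489,826.09.

£1,489,826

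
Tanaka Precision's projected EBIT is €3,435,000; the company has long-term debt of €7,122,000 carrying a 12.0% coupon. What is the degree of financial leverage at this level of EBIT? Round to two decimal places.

Interest = €854,640.00.
DFL = EBIT ÷ (EBIT − I) = €3,435,000 ÷ (€3,435,000 − €854,640.00) = €3,435,000 ÷ €2,580,360.00 = 1.3312.

1.33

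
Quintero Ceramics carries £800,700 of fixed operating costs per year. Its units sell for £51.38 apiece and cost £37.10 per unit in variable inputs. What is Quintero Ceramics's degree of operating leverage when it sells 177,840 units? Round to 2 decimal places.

1.46

At 177,840 units, contribution = 177,840 × £14.28 = £2,539,555.20.
Subtracting fixed costs: EBIT = £2,539,555.20 − £800,700 = £1,738,855.20.
Degree of operating leverage = £2,539,555.20 / £1,738,855.20 = 1.4605.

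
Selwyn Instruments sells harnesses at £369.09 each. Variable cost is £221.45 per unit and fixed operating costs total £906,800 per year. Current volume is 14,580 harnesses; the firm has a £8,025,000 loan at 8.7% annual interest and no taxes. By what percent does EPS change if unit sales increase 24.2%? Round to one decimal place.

+95.1%

Contribution at this volume is 14,580 × £147.64 = £2,152,591.20.
Operating income = contribution − fixed costs = £2,152,591.20 − £906,800 = £1,245,791.20.
Interest = £698,175.00, so EBIT − I = £547,616.20.
DCL = total CM / (EBIT − I) = £2,152,591.20 / £547,616.20 = 3.9308.
%ΔEPS = DCL × %ΔSales = 3.9308 × +24.2% = +95.1%.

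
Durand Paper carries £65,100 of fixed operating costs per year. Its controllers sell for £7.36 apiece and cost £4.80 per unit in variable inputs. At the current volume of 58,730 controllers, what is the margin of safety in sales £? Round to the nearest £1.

Each unit contributes £7.36 − £4.80 = £2.56. Break-even units = £65,100 ÷ £2.56 = 25,429.69; break-even revenue = 25,429.69 × £7.36 = £187,162.50.
Actual sales revenue = 58,730 × £7.36 = £432,252.80.
Margin of safety = £432,252.80 − £187,162.50 = £245,090.

£245,090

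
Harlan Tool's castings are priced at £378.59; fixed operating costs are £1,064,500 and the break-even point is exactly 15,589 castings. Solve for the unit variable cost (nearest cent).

£310.30

At break-even, FC = Q × (P − VC), so P − VC = £1,064,500 ÷ 15,589 = £68.2853.
Variable cost per unit = £378.59 − £68.2853 = £310.30.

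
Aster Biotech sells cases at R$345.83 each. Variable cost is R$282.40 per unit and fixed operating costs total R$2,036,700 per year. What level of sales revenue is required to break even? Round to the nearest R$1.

CM per unit = R$345.83 − R$282.40 = R$63.43; CM ratio = R$63.43 / R$345.83 = 0.1834.
Break-even revenue = fixed costs × price ÷ CM = R$2,036,700 × R$345.83 ÷ R$63.43 = R$11,104,398.

R$11,104,398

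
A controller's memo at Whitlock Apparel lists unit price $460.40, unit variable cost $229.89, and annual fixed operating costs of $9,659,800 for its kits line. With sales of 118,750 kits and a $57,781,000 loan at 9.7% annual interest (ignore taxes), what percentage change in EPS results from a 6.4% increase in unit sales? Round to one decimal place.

Contribution at this volume is 118,750 × $230.51 = $27,373,062.50.
EBIT = $27,373,062.50 − $9,659,800 = $17,713,262.50.
Interest = $5,604,757.00, so EBIT − I = $12,108,505.50.
Degree of combined leverage = contribution ÷ (EBIT − I) = $27,373,062.50 ÷ $12,108,505.50 = 2.2606.
%ΔEPS = DCL × %ΔSales = 2.2606 × +6.4% = +14.5%.

+14.5%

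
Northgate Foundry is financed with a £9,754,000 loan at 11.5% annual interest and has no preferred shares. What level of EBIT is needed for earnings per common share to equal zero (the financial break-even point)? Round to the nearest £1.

Annual interest = 11.5% × £9,754,000 = £1,121,710.00.
With no preferred dividends, EPS = 0 when EBIT exactly covers interest, so the financial break-even EBIT is £1,121,710.00.

£1,121,710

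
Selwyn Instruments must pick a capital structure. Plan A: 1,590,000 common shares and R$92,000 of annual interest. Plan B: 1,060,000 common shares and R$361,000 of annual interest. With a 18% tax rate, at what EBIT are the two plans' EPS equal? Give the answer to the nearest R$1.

Set EPS_A = EPS_B: (EBIT − R$92,000)(1 − 0.18) ÷ 1,590,000 = (EBIT − R$361,000)(1 − 0.18) ÷ 1,060,000.
Cancelling (1 − t) and cross-multiplying: 1,060,000·(EBIT − 92,000) = 1,590,000·(EBIT − 361,000).
EBIT × (1,590,000 − 1,060,000) = 361,000 × 1,590,000 − 92,000 × 1,060,000 = 476,470,000,000, so EBIT = 476,470,000,000 ÷ 530,000 = 899,000.00.

R$899,000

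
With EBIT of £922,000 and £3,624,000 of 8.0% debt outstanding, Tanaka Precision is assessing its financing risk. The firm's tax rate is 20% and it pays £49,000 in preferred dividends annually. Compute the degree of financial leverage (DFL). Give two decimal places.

1.62

Interest = £289,920.00.
Pre-tax preferred-dividend burden = £49,000 ÷ (1 − 0.20) = £61,250.00.
DFL = EBIT ÷ [EBIT − I − D_p/(1−t)] = £922,000 ÷ [£922,000 − £289,920.00 − £61,250.00] = £922,000 ÷ £570,830.00 = 1.6152.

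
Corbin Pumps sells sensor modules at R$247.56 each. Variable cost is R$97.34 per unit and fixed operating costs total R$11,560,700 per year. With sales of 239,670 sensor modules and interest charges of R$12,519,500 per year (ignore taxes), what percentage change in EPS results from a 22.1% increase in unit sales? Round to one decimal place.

Total contribution margin = 239,670 × R$150.22 = R$36,003,227.40.
EBIT = R$36,003,227.40 − R$11,560,700 = R$24,442,527.40.
Interest = R$12,519,500.00, so EBIT − I = R$11,923,027.40.
Degree of combined leverage = contribution ÷ (EBIT − I) = R$36,003,227.40 ÷ R$11,923,027.40 = 3.0196.
%ΔEPS = DCL × %ΔSales = 3.0196 × +22.1% = +66.7%.

+66.7%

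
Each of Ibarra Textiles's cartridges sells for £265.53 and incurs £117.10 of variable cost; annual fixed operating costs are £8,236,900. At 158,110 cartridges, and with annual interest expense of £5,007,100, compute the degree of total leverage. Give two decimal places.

2.30

Contribution at this volume is 158,110 × £148.43 = £23,468,267.30.
Subtracting fixed costs: EBIT = £23,468,267.30 − £8,236,900 = £15,231,367.30. Interest = £5,007,100.00.
DOL = £23,468,267.30 ÷ £15,231,367.30 = 1.5408; DFL = £15,231,367.30 ÷ £10,224,267.30 = 1.4897.
Combined leverage = 1.5408 × 1.4897 = 2.2953.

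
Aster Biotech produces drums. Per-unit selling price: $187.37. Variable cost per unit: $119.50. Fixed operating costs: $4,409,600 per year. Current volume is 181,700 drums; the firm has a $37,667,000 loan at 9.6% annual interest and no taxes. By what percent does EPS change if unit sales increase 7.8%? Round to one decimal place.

+22.3%

Total contribution margin = 181,700 × $67.87 = $12,331,979.00.
Operating income = contribution − fixed costs = $12,331,979.00 − $4,409,600 = $7,922,379.00.
Interest = $3,616,032.00, so EBIT − I = $4,306,347.00.
DCL = total CM / (EBIT − I) = $12,331,979.00 / $4,306,347.00 = 2.8637.
EPS therefore changes by 2.8637 × (+7.8%) = +22.3%.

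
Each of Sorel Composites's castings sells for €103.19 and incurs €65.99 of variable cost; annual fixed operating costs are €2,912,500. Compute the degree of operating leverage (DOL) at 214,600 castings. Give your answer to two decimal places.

Total contribution margin = 214,600 × €37.20 = €7,983,120.00.
Subtracting fixed costs: EBIT = €7,983,120.00 − €2,912,500 = €5,070,620.00.
DOL = contribution ÷ EBIT = €7,983,120.00 ÷ €5,070,620.00 = 1.5744.

1.57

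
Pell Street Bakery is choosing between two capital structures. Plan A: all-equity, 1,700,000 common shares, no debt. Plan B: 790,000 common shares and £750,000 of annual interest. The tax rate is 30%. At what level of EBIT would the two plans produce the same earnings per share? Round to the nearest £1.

£1,401,099

At indifference, (EBIT − 0)(1 − t)/1,700,000 = (EBIT − 750,000)(1 − t)/790,000.
The (1 − t) factor cancels: (EBIT − 0) × 790,000 = (EBIT − 750,000) × 1,700,000.
Solving, EBIT = (750,000·1,700,000 − 0·790,000) / (1,700,000 − 790,000) = 1,275,000,000,000 / 910,000 = 1,401,098.90.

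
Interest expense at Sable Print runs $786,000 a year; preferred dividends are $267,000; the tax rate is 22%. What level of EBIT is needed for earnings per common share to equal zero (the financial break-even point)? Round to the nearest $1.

Grossing the preferred dividend up to pre-tax terms: $267,000 / (1 − 0.22) = $342,307.69.
Financial break-even EBIT = interest + D_p ÷ (1 − t) = $786,000 + $342,307.69 = $1,128,307.69.

$1,128,308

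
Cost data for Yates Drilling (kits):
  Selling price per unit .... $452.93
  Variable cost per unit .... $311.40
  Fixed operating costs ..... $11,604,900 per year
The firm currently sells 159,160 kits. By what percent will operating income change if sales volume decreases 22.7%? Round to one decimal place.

Contribution at this volume is 159,160 × $141.53 = $22,525,914.80.
Operating income = contribution − fixed costs = $22,525,914.80 − $11,604,900 = $10,921,014.80.
DOL = contribution ÷ EBIT = $22,525,914.80 ÷ $10,921,014.80 = 2.0626.
So EBIT moves 2.0626 × (-22.7%) = -46.8%.

-46.8%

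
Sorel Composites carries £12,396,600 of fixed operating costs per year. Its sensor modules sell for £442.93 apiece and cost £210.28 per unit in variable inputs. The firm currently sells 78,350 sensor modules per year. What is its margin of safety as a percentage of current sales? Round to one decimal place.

Unit CM = price − variable cost = £442.93 − £210.28 = £232.65. Break-even units = £12,396,600 ÷ £232.65 = 53,284.33; break-even revenue = 53,284.33 × £442.93 = £23,601,229.48.
Actual sales revenue = 78,350 × £442.93 = £34,703,565.50.
Margin of safety = (£34,703,565.50 − £23,601,229.48) ÷ £34,703,565.50 = 32.0%.

32.0%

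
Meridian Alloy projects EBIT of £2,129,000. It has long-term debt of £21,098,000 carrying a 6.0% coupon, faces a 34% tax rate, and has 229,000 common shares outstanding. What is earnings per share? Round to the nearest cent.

Interest = £1,265,880.00, so EBT = £2,129,000 − £1,265,880.00 = £863,120.00.
After tax at 34%: net income = £863,120.00 × 0.66 = £569,659.20.
Per share: £569,659.20 / 229,000 shares = £2.49.

£2.49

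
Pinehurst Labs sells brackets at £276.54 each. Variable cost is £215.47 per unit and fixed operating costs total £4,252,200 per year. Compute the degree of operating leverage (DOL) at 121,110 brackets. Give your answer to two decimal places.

At 121,110 units, contribution = 121,110 × £61.07 = £7,396,187.70.
Subtracting fixed costs: EBIT = £7,396,187.70 − £4,252,200 = £3,143,987.70.
Degree of operating leverage = £7,396,187.70 / £3,143,987.70 = 2.3525.

2.35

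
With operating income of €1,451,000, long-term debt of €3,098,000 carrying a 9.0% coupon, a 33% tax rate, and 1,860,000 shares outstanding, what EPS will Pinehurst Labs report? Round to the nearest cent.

€0.42

Pre-tax income = €1,451,000 − €278,820.00 = €1,172,180.00.
Net income = €1,172,180.00 × (1 − 0.33) = €785,360.60.
Per share: €785,360.60 / 1,860,000 shares = €0.42.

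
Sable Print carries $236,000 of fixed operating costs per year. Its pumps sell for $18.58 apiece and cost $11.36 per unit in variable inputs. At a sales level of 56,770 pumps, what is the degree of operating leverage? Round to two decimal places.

2.36

Contribution at this volume is 56,770 × $7.22 = $409,879.40.
Subtracting fixed costs: EBIT = $409,879.40 − $236,000 = $173,879.40.
Degree of operating leverage = $409,879.40 / $173,879.40 = 2.3573.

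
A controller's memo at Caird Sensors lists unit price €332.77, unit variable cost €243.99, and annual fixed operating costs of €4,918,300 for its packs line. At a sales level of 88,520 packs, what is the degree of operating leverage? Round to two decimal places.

2.67

Contribution at this volume is 88,520 × €88.78 = €7,858,805.60.
Operating income = contribution − fixed costs = €7,858,805.60 − €4,918,300 = €2,940,505.60.
DOL = contribution ÷ EBIT = €7,858,805.60 ÷ €2,940,505.60 = 2.6726.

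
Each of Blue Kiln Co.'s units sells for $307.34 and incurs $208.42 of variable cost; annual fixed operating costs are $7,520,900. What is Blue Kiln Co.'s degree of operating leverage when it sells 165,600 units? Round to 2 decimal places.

1.85

Total contribution margin = 165,600 × $98.92 = $16,381,152.00.
Subtracting fixed costs: EBIT = $16,381,152.00 − $7,520,900 = $8,860,252.00.
DOL = contribution ÷ EBIT = $16,381,152.00 ÷ $8,860,252.00 = 1.8488.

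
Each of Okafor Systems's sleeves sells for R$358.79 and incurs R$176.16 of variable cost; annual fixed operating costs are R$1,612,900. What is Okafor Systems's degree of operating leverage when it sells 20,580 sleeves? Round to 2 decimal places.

1.75

Total contribution margin = 20,580 × R$182.63 = R$3,758,525.40.
EBIT = R$3,758,525.40 − R$1,612,900 = R$2,145,625.40.
Degree of operating leverage = R$3,758,525.40 / R$2,145,625.40 = 1.7517.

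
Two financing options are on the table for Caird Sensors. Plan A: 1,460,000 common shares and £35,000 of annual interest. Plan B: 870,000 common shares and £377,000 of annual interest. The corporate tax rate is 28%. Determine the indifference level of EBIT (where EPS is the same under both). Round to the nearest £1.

At indifference, (EBIT − 35,000)(1 − t)/1,460,000 = (EBIT − 377,000)(1 − t)/870,000.
The (1 − t) factor cancels: (EBIT − 35,000) × 870,000 = (EBIT − 377,000) × 1,460,000.
EBIT × (1,460,000 − 870,000) = 377,000 × 1,460,000 − 35,000 × 870,000 = 519,970,000,000, so EBIT = 519,970,000,000 ÷ 590,000 = 881,305.08.

£881,305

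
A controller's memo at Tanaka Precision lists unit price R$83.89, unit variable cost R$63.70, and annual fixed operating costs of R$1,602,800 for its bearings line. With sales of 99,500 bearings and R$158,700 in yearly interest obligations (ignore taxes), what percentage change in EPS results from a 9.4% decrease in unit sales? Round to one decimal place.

-76.3%

Contribution at this volume is 99,500 × R$20.19 = R$2,008,905.00.
EBIT = R$2,008,905.00 − R$1,602,800 = R$406,105.00.
After interest of R$158,700.00, pre-tax earnings = R$247,405.00.
Degree of combined leverage = contribution ÷ (EBIT − I) = R$2,008,905.00 ÷ R$247,405.00 = 8.1199.
EPS therefore changes by 8.1199 × (-9.4%) = -76.3%.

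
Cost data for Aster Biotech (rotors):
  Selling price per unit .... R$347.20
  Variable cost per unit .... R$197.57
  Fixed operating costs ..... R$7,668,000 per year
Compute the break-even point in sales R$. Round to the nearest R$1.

R$17,792,753

Contribution margin per unit = R$347.20 − R$197.57 = R$149.63, a CM ratio of R$149.63 ÷ R$347.20 = 0.4310.
Break-even sales = FC ÷ CM ratio = R$7,668,000 × R$347.20 / R$149.63 = R$17,792,753.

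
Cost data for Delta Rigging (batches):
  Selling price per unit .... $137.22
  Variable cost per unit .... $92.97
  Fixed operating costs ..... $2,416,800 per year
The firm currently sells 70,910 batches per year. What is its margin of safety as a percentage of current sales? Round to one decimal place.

Contribution margin per unit = $137.22 − $92.97 = $44.25. Break-even units = $2,416,800 ÷ $44.25 = 54,616.95; break-even revenue = 54,616.95 × $137.22 = $7,494,537.76.
Current sales = 70,910 × $137.22 = $9,730,270.20.
Margin of safety = ($9,730,270.20 − $7,494,537.76) ÷ $9,730,270.20 = 23.0%.

23.0%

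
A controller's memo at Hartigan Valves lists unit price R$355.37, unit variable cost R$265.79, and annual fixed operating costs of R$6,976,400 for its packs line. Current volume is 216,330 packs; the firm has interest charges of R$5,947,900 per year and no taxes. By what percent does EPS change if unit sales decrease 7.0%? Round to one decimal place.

At 216,330 units, contribution = 216,330 × R$89.58 = R$19,378,841.40.
Operating income = contribution − fixed costs = R$19,378,841.40 − R$6,976,400 = R$12,402,441.40.
After interest of R$5,947,900.00, pre-tax earnings = R$6,454,541.40.
DCL = total CM / (EBIT − I) = R$19,378,841.40 / R$6,454,541.40 = 3.0024.
EPS therefore changes by 3.0024 × (-7.0%) = -21.0%.

-21.0%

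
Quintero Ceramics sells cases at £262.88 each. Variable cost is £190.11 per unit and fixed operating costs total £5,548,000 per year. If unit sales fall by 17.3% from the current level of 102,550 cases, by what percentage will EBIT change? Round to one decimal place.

-67.4%

At 102,550 units, contribution = 102,550 × £72.77 = £7,462,563.50.
Operating income = contribution − fixed costs = £7,462,563.50 − £5,548,000 = £1,914,563.50.
Degree of operating leverage = £7,462,563.50 / £1,914,563.50 = 3.8978.
%ΔEBIT = DOL × %ΔSales = 3.8978 × -17.3% = -67.4%.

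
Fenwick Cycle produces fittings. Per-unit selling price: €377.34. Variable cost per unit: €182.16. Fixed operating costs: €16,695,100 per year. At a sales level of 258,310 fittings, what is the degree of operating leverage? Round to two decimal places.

1.50

Contribution at this volume is 258,310 × €195.18 = €50,416,945.80.
EBIT = €50,416,945.80 − €16,695,100 = €33,721,845.80.
So DOL = total CM / EBIT = €50,416,945.80 / €33,721,845.80 = 1.4951.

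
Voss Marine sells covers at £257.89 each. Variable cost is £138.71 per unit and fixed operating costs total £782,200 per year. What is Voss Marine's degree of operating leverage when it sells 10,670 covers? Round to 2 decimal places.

2.60

Total contribution margin = 10,670 × £119.18 = £1,271,650.60.
Operating income = contribution − fixed costs = £1,271,650.60 − £782,200 = £489,450.60.
Degree of operating leverage = £1,271,650.60 / £489,450.60 = 2.5981.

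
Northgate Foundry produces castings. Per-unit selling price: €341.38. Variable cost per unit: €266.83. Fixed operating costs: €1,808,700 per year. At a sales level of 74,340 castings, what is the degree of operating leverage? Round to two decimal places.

1.48

Total contribution margin = 74,340 × €74.55 = €5,542,047.00.
Operating income = contribution − fixed costs = €5,542,047.00 − €1,808,700 = €3,733,347.00.
So DOL = total CM / EBIT = €5,542,047.00 / €3,733,347.00 = 1.4845.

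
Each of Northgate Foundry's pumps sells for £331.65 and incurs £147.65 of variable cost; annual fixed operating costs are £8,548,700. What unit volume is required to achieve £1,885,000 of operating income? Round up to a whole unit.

Each unit contributes £331.65 − £147.65 = £184.00.
Need Q such that Q × £184.00 − £8,548,700 = £1,885,000, i.e. Q = £10,433,700 / £184.00 = 56,704.89 → 56,705.

56,705 pumps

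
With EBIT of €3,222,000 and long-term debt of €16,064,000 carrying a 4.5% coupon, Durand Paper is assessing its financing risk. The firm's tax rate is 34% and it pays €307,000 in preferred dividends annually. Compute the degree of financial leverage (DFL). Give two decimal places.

1.58

Annual interest charges come to €722,880.00.
Pre-tax preferred-dividend burden = €307,000 ÷ (1 − 0.34) = €465,151.52.
DFL = EBIT ÷ [EBIT − I − D_p/(1−t)] = €3,222,000 ÷ [€3,222,000 − €722,880.00 − €465,151.52] = €3,222,000 ÷ €2,033,968.48 = 1.5841.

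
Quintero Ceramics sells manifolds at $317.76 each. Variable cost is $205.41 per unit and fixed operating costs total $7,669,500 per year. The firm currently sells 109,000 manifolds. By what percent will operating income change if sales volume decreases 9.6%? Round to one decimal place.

Contribution at this volume is 109,000 × $112.35 = $12,246,150.00.
Operating income = contribution − fixed costs = $12,246,150.00 − $7,669,500 = $4,576,650.00.
Degree of operating leverage = $12,246,150.00 / $4,576,650.00 = 2.6758.
Operating income changes by 2.6758 × -9.6% = -25.7%.

-25.7%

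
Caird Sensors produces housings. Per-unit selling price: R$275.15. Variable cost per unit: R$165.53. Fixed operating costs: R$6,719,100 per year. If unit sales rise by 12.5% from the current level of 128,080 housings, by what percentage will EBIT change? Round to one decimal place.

Total contribution margin = 128,080 × R$109.62 = R$14,040,129.60.
Operating income = contribution − fixed costs = R$14,040,129.60 − R$6,719,100 = R$7,321,029.60.
DOL = contribution ÷ EBIT = R$14,040,129.60 ÷ R$7,321,029.60 = 1.9178.
%ΔEBIT = DOL × %ΔSales = 1.9178 × +12.5% = +24.0%.

+24.0%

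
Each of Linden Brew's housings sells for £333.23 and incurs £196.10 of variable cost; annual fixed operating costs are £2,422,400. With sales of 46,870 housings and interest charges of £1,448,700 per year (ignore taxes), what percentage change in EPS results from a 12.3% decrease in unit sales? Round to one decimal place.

Total contribution margin = 46,870 × £137.13 = £6,427,283.10.
Subtracting fixed costs: EBIT = £6,427,283.10 − £2,422,400 = £4,004,883.10.
After interest of £1,448,700.00, pre-tax earnings = £2,556,183.10.
DCL = total CM / (EBIT − I) = £6,427,283.10 / £2,556,183.10 = 2.5144.
%ΔEPS = DCL × %ΔSales = 2.5144 × -12.3% = -30.9%.

-30.9%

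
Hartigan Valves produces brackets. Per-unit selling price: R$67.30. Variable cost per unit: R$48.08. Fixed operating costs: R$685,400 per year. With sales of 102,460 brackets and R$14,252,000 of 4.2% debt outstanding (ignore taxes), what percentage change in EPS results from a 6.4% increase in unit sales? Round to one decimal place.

+18.4%

Total contribution margin = 102,460 × R$19.22 = R$1,969,281.20.
Subtracting fixed costs: EBIT = R$1,969,281.20 − R$685,400 = R$1,283,881.20.
Interest = R$598,584.00, so EBIT − I = R$685,297.20.
DCL = total CM / (EBIT − I) = R$1,969,281.20 / R$685,297.20 = 2.8736.
%ΔEPS = DCL × %ΔSales = 2.8736 × +6.4% = +18.4%.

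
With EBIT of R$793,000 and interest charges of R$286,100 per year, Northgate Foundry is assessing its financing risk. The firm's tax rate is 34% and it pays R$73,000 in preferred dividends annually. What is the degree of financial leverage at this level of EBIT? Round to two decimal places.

Annual interest charges come to R$286,100.00.
Pre-tax preferred-dividend burden = R$73,000 ÷ (1 − 0.34) = R$110,606.06.
DFL = EBIT ÷ [EBIT − I − D_p/(1−t)] = R$793,000 ÷ [R$793,000 − R$286,100.00 − R$110,606.06] = R$793,000 ÷ R$396,293.94 = 2.0010.

2.00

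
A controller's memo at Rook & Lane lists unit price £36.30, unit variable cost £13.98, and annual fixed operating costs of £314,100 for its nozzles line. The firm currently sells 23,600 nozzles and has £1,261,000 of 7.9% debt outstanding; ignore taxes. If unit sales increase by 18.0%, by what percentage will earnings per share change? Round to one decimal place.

+83.9%

Contribution at this volume is 23,600 × £22.32 = £526,752.00.
Subtracting fixed costs: EBIT = £526,752.00 − £314,100 = £212,652.00.
After interest of £99,619.00, pre-tax earnings = £113,033.00.
Degree of combined leverage = contribution ÷ (EBIT − I) = £526,752.00 ÷ £113,033.00 = 4.6602.
%ΔEPS = DCL × %ΔSales = 4.6602 × +18.0% = +83.9%.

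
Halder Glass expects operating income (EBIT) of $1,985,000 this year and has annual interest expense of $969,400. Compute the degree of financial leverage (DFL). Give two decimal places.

Annual interest charges come to $969,400.00.
Degree of financial leverage = EBIT / (EBIT − interest) = $1,985,000 / $1,015,600.00 = 1.9545.

1.95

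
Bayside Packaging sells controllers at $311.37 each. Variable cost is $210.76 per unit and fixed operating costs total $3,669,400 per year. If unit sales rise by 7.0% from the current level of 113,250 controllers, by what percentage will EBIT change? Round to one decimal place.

+10.3%

Contribution at this volume is 113,250 × $100.61 = $11,394,082.50.
Operating income = contribution − fixed costs = $11,394,082.50 − $3,669,400 = $7,724,682.50.
DOL = contribution ÷ EBIT = $11,394,082.50 ÷ $7,724,682.50 = 1.4750.
So EBIT moves 1.4750 × (+7.0%) = +10.3%.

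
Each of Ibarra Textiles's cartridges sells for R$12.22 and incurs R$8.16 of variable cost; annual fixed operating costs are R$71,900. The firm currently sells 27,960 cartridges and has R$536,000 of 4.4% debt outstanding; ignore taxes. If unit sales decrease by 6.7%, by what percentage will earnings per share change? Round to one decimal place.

-42.2%

Total contribution margin = 27,960 × R$4.06 = R$113,517.60.
Subtracting fixed costs: EBIT = R$113,517.60 − R$71,900 = R$41,617.60.
Interest = R$23,584.00, so EBIT − I = R$18,033.60.
Degree of combined leverage = contribution ÷ (EBIT − I) = R$113,517.60 ÷ R$18,033.60 = 6.2948.
%ΔEPS = DCL × %ΔSales = 6.2948 × -6.7% = -42.2%.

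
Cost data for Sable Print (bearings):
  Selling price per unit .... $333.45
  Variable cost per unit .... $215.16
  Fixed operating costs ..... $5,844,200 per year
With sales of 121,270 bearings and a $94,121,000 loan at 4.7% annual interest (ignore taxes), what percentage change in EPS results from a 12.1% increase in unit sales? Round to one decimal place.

+42.6%

Total contribution margin = 121,270 × $118.29 = $14,345,028.30.
EBIT = $14,345,028.30 − $5,844,200 = $8,500,828.30.
After interest of $4,423,687.00, pre-tax earnings = $4,077,141.30.
DCL = total CM / (EBIT − I) = $14,345,028.30 / $4,077,141.30 = 3.5184.
EPS therefore changes by 3.5184 × (+12.1%) = +42.6%.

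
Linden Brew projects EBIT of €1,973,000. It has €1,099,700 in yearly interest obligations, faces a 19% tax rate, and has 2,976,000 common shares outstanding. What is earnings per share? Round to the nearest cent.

€0.24

Pre-tax income = €1,973,000 − €1,099,700.00 = €873,300.00.
After tax at 19%: net income = €873,300.00 × 0.81 = €707,373.00.
EPS = €707,373.00 ÷ 2,976,000 = €0.24.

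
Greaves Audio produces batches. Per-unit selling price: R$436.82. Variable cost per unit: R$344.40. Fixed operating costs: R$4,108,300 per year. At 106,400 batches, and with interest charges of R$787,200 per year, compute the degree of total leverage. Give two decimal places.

1.99

Total contribution margin = 106,400 × R$92.42 = R$9,833,488.00.
EBIT = R$9,833,488.00 − R$4,108,300 = R$5,725,188.00. Interest = R$787,200.00.
DOL = R$9,833,488.00 ÷ R$5,725,188.00 = 1.7176; DFL = R$5,725,188.00 ÷ R$4,937,988.00 = 1.1594.
Combined leverage = 1.7176 × 1.1594 = 1.9914.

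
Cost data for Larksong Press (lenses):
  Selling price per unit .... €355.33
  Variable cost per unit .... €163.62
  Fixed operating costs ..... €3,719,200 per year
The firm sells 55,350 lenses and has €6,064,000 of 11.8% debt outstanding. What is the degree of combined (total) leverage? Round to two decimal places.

1.72

Contribution at this volume is 55,350 × €191.71 = €10,611,148.50.
Operating income = contribution − fixed costs = €10,611,148.50 − €3,719,200 = €6,891,948.50. Interest = €715,552.00.
DOL = €10,611,148.50 ÷ €6,891,948.50 = 1.5396; DFL = €6,891,948.50 ÷ €6,176,396.50 = 1.1159.
DCL = DOL × DFL = 1.5396 × 1.1159 = 1.7180.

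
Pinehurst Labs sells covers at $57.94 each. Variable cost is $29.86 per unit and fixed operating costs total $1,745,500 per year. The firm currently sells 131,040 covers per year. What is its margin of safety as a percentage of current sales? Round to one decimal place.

52.6%

Contribution margin per unit = $57.94 − $29.86 = $28.08. Break-even units = $1,745,500 ÷ $28.08 = 62,161.68; break-even revenue = 62,161.68 × $57.94 = $3,601,647.79.
Actual sales revenue = 131,040 × $57.94 = $7,592,457.60.
Margin of safety = ($7,592,457.60 − $3,601,647.79) ÷ $7,592,457.60 = 52.6%.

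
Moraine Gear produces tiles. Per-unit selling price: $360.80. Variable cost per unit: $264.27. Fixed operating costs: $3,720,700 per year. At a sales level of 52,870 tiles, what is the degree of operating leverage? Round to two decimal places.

3.69

Total contribution margin = 52,870 × $96.53 = $5,103,541.10.
EBIT = $5,103,541.10 − $3,720,700 = $1,382,841.10.
Degree of operating leverage = $5,103,541.10 / $1,382,841.10 = 3.6906.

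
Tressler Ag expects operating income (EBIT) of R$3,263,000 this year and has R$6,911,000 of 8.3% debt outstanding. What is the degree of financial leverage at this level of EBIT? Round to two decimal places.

1.21

Interest = R$573,613.00.
DFL = EBIT ÷ (EBIT − I) = R$3,263,000 ÷ (R$3,263,000 − R$573,613.00) = R$3,263,000 ÷ R$2,689,387.00 = 1.2133.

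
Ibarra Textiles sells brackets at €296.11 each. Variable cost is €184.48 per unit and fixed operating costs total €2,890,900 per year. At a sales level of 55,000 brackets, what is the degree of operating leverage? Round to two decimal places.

Contribution at this volume is 55,000 × €111.63 = €6,139,650.00.
Operating income = contribution − fixed costs = €6,139,650.00 − €2,890,900 = €3,248,750.00.
So DOL = total CM / EBIT = €6,139,650.00 / €3,248,750.00 = 1.8898.

1.89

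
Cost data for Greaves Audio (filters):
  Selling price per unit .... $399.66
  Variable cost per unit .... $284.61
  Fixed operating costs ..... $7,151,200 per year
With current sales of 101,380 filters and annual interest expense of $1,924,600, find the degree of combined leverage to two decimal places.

4.51

At 101,380 units, contribution = 101,380 × $115.05 = $11,663,769.00.
Subtracting fixed costs: EBIT = $11,663,769.00 − $7,151,200 = $4,512,569.00. Interest = $1,924,600.00, so EBIT − I = $2,587,969.00.
DCL = contribution ÷ (EBIT − I) = $11,663,769.00 ÷ $2,587,969.00 = 4.5069.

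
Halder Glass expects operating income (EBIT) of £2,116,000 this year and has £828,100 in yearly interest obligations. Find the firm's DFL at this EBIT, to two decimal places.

Interest = £828,100.00.
DFL = EBIT ÷ (EBIT − I) = £2,116,000 ÷ (£2,116,000 − £828,100.00) = £2,116,000 ÷ £1,287,900.00 = 1.6430.

1.64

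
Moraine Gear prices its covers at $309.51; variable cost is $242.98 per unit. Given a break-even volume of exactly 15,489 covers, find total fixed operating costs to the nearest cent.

Contribution margin per unit = $309.51 − $242.98 = $66.53.
Fixed costs = break-even units × CM = 15,489 × $66.53 = $1,030,483.17.

$1,030,483.17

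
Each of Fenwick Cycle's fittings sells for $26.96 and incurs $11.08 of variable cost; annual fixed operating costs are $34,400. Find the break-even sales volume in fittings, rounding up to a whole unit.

2,167 fittings

Unit CM = price − variable cost = $26.96 − $11.08 = $15.88.
Break-even Q = $34,400 / $15.88 = 2,166.25 → 2,167 fittings.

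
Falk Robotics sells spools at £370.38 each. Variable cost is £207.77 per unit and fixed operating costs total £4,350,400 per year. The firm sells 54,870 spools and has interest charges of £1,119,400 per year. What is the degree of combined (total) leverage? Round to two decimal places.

2.58

Contribution at this volume is 54,870 × £162.61 = £8,922,410.70.
Operating income = contribution − fixed costs = £8,922,410.70 − £4,350,400 = £4,572,010.70. Interest = £1,119,400.00.
DOL = £8,922,410.70 ÷ £4,572,010.70 = 1.9515; DFL = £4,572,010.70 ÷ £3,452,610.70 = 1.3242.
DCL = DOL × DFL = 1.9515 × 1.3242 = 2.5842.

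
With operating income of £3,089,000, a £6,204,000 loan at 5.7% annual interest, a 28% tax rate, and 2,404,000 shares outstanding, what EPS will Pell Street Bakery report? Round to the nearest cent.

Pre-tax income = £3,089,000 − £353,628.00 = £2,735,372.00.
Net income = £2,735,372.00 × (1 − 0.28) = £1,969,467.84.
Per share: £1,969,467.84 / 2,404,000 shares = £0.82.

£0.82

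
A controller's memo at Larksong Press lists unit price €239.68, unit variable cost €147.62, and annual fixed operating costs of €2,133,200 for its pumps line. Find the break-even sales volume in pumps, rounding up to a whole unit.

23,172 pumps

Unit CM = price − variable cost = €239.68 − €147.62 = €92.06.
Break-even Q = €2,133,200 / €92.06 = 23,171.84 → 23,172 pumps.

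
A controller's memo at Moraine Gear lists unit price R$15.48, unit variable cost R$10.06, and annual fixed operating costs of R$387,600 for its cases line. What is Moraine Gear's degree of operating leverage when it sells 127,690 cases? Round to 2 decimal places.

2.27

Contribution at this volume is 127,690 × R$5.42 = R$692,079.80.
Subtracting fixed costs: EBIT = R$692,079.80 − R$387,600 = R$304,479.80.
DOL = contribution ÷ EBIT = R$692,079.80 ÷ R$304,479.80 = 2.2730.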